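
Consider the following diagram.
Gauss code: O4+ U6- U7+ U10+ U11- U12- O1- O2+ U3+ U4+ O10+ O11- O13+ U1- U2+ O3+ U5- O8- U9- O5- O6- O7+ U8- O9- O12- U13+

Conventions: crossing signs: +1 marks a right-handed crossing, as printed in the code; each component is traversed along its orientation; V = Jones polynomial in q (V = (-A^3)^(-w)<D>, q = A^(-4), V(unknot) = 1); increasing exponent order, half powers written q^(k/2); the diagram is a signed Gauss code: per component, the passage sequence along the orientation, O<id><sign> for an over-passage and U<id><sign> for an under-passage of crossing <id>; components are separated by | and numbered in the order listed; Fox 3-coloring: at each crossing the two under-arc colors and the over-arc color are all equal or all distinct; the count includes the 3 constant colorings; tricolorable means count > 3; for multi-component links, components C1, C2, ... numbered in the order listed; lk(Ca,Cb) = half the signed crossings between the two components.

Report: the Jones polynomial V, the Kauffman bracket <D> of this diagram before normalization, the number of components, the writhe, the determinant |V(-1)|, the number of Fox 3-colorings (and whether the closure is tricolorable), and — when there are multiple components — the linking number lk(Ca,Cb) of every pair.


Jones polynomial: V(q) = -q^-4 + q^-3 + q^-1
<D> = -A - A^9 + A^13; writhe -1
components 1, writhe -1 (13 crossings)
3-colorings: 9 of 3^13, det 3 — tricolorable
note: the span of V is 3, forcing >= 3 crossings in any diagram


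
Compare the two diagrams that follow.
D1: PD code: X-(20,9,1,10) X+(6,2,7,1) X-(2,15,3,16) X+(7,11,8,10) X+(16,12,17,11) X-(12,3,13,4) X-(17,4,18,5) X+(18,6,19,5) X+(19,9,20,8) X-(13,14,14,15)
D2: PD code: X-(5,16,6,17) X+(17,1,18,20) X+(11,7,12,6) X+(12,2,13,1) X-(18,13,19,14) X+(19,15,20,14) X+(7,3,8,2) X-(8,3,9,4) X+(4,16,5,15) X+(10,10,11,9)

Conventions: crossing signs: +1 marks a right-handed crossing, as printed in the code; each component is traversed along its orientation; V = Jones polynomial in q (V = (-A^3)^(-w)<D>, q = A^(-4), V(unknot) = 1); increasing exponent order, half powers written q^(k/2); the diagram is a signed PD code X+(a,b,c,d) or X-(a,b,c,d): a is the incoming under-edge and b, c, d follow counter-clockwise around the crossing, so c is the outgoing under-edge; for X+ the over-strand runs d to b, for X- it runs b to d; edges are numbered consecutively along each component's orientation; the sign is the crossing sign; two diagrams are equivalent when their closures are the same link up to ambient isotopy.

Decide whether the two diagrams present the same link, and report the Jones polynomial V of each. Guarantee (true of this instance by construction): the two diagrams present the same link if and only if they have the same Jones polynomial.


equivalent: no
V(D1) = q^-2 - q^-1 + 1 - q + q^2  (w 0, c 10, <D> = A^-8 - A^-4 + 1 - A^4 + A^8)
D2 (bracket A^12; 10 crossings at w = +4): V = 1
why: V(q) takes 2 values over 2 diagrams, fixing the grouping


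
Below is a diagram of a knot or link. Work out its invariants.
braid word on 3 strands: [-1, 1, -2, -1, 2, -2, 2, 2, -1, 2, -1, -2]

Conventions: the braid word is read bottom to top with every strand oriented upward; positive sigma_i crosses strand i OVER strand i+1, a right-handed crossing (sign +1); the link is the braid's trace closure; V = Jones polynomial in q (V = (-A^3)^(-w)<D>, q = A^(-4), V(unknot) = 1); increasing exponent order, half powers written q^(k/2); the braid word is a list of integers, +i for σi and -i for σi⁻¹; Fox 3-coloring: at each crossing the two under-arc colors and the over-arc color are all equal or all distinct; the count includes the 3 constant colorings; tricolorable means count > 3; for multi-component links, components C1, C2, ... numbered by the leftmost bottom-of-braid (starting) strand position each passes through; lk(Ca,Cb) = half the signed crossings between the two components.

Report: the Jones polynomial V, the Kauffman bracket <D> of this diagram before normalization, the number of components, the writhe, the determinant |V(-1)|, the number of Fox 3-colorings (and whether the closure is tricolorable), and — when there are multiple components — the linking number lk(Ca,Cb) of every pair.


V = -q^-5 + q^-4 - q^-3 + 2q^-2 - q^-1 + 2 - q
<D> = -A^-10 + 2A^-6 - A^-2 + 2A^2 - A^6 + A^10 - A^14 (w = -2)
1 component over 12 crossings, w = -2
9 Fox colorings among 3^12, |V(-1)| = 9: tricolorable
why: free reduction leaves σ2⁻¹ σ1⁻¹ σ2 σ2 σ1⁻¹ σ2 σ1⁻¹ σ2⁻¹ of the original 12 letters


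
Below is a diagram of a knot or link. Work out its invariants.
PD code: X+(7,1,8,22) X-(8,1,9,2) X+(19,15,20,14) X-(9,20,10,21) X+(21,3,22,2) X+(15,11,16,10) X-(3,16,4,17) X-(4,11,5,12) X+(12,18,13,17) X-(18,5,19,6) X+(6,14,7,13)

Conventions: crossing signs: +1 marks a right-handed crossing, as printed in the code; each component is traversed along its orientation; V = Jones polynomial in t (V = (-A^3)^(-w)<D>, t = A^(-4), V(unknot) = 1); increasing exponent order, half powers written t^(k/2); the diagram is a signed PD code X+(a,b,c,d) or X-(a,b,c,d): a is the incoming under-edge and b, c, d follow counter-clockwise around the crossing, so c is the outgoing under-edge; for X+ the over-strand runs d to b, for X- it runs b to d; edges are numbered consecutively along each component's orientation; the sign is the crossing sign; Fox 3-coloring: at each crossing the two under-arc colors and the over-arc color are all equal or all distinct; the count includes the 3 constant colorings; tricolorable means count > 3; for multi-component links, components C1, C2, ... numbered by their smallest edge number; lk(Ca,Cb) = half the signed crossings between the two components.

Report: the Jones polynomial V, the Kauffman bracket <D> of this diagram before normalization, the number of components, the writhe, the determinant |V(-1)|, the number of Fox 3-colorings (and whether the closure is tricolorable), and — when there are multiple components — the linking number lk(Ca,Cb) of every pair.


V = -t^-3 + t^-2 - t^-1 + 3 - t + t^2 - t^3
<D> = A^-9 - A^-5 + A^-1 - 3A^3 + A^7 - A^11 + A^15 (w = +1)
1 component over 11 crossings, w = +1
27 Fox colorings among 3^11, |V(-1)| = 9: tricolorable
why: w = +1 shifts under R1 moves; the (-A^3)^(-1) factor cancels that in V


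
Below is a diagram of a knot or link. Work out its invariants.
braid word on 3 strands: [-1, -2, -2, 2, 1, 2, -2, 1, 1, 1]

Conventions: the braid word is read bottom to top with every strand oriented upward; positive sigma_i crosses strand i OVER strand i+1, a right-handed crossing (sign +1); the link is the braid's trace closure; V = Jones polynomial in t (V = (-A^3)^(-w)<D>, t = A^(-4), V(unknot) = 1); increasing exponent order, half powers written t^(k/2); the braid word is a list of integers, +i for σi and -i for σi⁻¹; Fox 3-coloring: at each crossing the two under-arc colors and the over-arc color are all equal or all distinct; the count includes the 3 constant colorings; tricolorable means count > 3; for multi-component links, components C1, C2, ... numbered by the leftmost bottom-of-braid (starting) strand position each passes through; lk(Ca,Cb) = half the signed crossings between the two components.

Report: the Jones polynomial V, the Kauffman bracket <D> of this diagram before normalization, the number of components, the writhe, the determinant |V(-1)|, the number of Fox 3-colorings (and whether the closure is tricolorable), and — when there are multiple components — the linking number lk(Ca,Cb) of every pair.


V(t) = t + t^3 - t^4
bracket: -A^-10 + A^-6 + A^2, w = +2
1 component, writhe +2, over 10 crossings
det 3, colorings 9 of 3^10 — tricolorable
observation: |V(-1)| = 3: so tricolorable, since 3 divides 3


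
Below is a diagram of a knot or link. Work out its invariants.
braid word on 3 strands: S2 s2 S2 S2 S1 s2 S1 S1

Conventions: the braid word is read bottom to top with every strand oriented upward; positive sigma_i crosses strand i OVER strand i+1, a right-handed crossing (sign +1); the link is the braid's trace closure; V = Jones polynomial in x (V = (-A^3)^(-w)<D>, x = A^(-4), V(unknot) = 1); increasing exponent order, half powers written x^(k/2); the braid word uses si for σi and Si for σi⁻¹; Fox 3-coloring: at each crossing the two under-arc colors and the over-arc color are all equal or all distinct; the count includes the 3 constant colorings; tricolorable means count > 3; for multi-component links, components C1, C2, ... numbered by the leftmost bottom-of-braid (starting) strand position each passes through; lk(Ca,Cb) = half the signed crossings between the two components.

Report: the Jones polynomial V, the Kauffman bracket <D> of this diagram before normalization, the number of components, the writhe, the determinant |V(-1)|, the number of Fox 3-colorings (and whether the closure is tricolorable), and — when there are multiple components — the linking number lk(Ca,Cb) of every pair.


V = -x^-6 + x^-5 - x^-4 + 2x^-3 - x^-2 + x^-1
<D> = A^-8 - A^-4 + 2 - A^4 + A^8 - A^12 (w = -4)
1 component over 8 crossings, w = -4
3 Fox colorings among 3^8, |V(-1)| = 7: not tricolorable
why: V spans 5 powers of x: at least 5 crossings in any diagram


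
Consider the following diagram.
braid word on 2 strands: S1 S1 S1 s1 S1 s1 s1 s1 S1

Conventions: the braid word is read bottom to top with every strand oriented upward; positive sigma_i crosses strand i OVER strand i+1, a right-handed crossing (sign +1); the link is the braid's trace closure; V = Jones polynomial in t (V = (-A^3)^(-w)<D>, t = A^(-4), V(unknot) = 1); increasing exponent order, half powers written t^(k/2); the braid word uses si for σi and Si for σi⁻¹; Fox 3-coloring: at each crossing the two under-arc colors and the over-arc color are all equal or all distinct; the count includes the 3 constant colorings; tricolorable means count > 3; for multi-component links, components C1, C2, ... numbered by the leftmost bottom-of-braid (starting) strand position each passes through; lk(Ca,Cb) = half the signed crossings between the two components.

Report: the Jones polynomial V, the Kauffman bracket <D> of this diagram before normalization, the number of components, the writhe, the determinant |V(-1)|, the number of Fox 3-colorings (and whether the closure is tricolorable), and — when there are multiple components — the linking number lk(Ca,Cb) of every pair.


V = 1
<D> = -A^-3 (w = -1)
1 component over 9 crossings, w = -1
3 Fox colorings among 3^9, |V(-1)| = 1: not tricolorable
why: w = -1 (over 9 crossings) is diagram-only; (-A^3)^(1) removes it from V


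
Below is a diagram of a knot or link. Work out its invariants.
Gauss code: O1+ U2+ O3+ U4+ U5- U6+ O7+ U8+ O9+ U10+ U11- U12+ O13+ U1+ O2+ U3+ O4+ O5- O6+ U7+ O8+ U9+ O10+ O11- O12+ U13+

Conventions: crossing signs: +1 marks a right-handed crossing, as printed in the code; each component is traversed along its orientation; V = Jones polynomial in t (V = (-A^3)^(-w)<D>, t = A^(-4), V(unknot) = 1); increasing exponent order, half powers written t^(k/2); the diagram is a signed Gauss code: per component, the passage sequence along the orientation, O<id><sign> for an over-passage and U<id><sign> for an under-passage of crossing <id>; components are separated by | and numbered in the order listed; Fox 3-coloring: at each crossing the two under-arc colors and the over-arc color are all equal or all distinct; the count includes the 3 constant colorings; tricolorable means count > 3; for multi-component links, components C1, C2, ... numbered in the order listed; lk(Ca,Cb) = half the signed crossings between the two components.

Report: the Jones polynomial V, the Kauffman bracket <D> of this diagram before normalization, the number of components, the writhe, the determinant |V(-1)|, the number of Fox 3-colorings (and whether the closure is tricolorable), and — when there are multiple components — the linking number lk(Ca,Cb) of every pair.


Jones polynomial: V(t) = t^4 + t^6 - t^7 + t^8 - t^9 + t^10 - t^11 + t^12 - t^13
<D> = A^-25 - A^-21 + A^-17 - A^-13 + A^-9 - A^-5 + A^-1 - A^3 - A^11; writhe +9
components 1, writhe +9 (13 crossings)
3-colorings: 9 of 3^13, det 9 — tricolorable
note: the span of V is 9, forcing >= 9 crossings in any diagram


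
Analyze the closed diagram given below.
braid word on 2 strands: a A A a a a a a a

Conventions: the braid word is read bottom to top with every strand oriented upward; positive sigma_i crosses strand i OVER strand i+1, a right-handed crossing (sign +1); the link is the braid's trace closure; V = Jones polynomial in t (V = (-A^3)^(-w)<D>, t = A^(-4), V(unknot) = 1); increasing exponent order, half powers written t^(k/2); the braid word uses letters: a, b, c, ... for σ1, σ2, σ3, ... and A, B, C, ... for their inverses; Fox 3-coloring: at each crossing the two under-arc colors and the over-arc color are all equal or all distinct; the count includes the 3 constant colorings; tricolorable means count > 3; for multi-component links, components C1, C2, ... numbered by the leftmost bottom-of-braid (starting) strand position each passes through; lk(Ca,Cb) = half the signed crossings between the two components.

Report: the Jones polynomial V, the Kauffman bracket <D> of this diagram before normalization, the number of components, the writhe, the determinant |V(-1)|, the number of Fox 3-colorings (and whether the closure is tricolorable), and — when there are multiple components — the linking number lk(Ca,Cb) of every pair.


Jones polynomial: V(t) = t^2 + t^4 - t^5 + t^6 - t^7
<D> = A^-13 - A^-9 + A^-5 - A^-1 - A^7; writhe +5
components 1, writhe +5 (9 crossings)
3-colorings: 3 of 3^9, det 5 — not tricolorable
note: w = +5 (over 9 crossings) is diagram-only; (-A^3)^(-5) removes it from V


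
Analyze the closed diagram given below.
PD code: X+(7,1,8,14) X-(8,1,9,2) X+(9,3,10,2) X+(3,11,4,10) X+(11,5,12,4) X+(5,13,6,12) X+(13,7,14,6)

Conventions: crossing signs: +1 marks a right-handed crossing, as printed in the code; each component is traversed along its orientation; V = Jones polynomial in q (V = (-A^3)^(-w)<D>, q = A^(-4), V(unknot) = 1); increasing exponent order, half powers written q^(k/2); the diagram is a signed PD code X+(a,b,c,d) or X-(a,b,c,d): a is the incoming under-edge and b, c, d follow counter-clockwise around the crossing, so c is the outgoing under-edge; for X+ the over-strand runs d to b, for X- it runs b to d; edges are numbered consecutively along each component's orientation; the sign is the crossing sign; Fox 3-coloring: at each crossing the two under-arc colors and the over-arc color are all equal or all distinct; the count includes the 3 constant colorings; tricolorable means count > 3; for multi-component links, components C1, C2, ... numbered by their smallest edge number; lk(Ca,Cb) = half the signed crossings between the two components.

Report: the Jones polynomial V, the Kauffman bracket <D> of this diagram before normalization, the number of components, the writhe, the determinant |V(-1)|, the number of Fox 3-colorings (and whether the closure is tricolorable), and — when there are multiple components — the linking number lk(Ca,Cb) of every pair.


Jones polynomial: V(q) = q^2 + q^4 - q^5 + q^6 - q^7
<D> = A^-13 - A^-9 + A^-5 - A^-1 - A^7; writhe +5
components 1, writhe +5 (7 crossings)
3-colorings: 3 of 3^7, det 5 — not tricolorable
note: w = +5 (over 7 crossings) is diagram-only; (-A^3)^(-5) removes it from V


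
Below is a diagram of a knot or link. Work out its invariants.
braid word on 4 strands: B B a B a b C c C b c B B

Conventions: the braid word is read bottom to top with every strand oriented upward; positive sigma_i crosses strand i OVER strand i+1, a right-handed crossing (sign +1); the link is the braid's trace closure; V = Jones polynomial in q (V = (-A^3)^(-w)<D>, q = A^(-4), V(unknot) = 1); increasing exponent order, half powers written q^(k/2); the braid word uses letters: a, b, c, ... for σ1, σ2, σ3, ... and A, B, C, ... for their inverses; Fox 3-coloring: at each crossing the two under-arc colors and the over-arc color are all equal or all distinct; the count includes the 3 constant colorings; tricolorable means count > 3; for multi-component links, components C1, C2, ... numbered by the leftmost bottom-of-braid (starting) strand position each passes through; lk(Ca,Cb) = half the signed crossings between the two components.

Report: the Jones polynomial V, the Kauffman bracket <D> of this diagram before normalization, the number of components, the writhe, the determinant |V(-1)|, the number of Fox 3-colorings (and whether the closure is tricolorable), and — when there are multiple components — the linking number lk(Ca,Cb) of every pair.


V(q) = q^-5 - 2q^-4 + 2q^-3 - 2q^-2 + 2q^-1 - 1 + q
bracket: -A^-7 + A^-3 - 2A + 2A^5 - 2A^9 + 2A^13 - A^17, w = -1
1 component, writhe -1, over 13 crossings
det 11, colorings 3 of 3^13 — not tricolorable
observation: w = -1 (over 13 crossings) is diagram-only; (-A^3)^(1) removes it from V


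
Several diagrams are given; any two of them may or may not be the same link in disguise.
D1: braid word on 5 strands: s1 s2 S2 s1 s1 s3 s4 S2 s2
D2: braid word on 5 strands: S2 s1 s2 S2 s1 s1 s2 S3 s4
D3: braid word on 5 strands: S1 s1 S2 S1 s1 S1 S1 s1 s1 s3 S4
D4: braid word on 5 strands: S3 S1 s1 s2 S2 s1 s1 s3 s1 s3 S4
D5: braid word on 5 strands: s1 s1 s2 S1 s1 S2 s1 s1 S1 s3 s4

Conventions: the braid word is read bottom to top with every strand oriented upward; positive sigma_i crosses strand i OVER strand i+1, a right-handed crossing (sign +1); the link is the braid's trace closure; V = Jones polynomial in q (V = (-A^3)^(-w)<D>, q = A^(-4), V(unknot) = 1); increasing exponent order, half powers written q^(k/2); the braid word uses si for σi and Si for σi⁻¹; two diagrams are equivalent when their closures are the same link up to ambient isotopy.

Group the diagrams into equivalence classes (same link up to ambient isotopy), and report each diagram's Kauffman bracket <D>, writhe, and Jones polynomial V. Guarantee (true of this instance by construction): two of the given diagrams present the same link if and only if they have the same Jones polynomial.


classes: {D1, D2, D4, D5} | {D3}
V(D1) = -q^(1/2) - q^(3/2) - q^(5/2) + q^(9/2)  [9 crossings, <D> = -A^-3 + A^5 + A^9 + A^13, w = +5]
V(D2) = -q^(1/2) - q^(3/2) - q^(5/2) + q^(9/2)  (w +3, c 9, <D> = -A^-9 + A^-1 + A^3 + A^7)
V(D3) = -q^(-1/2) - q^(1/2)  (w -1, c 11, <D> = A^-5 + A^-1)
D4 (bracket -A^-9 + A^-1 + A^3 + A^7; 11 crossings at w = +3): V = -q^(1/2) - q^(3/2) - q^(5/2) + q^(9/2)
D5 (bracket -A^-3 + A^5 + A^9 + A^13; 11 crossings at w = +5): V = -q^(1/2) - q^(3/2) - q^(5/2) + q^(9/2)
note: 2 values of V(q) split the 5 diagrams


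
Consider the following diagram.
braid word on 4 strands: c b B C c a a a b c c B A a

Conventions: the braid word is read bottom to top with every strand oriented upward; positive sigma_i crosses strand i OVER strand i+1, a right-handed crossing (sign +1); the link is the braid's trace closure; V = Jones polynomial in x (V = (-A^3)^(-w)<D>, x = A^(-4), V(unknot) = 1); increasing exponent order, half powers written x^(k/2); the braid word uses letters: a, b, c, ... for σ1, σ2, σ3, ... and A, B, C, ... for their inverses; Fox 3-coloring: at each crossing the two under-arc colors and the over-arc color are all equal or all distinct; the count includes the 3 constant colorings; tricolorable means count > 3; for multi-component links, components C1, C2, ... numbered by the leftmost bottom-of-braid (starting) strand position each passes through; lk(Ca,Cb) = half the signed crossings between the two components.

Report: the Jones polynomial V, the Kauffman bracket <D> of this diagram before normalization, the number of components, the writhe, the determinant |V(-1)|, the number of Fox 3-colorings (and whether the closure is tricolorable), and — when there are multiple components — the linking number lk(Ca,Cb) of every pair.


V(x) = -x^(3/2) - 2x^(7/2) + x^(9/2) - x^(11/2) + x^(13/2)
bracket: A^-8 - A^-4 + 1 - 2A^4 - A^12, w = +6
2 components, writhe +6, over 14 crossings
lk(C1,C2) = +1
det 6, colorings 9 of 3^14 — tricolorable
observation: |V(-1)| = 6: so tricolorable, since 3 divides 6


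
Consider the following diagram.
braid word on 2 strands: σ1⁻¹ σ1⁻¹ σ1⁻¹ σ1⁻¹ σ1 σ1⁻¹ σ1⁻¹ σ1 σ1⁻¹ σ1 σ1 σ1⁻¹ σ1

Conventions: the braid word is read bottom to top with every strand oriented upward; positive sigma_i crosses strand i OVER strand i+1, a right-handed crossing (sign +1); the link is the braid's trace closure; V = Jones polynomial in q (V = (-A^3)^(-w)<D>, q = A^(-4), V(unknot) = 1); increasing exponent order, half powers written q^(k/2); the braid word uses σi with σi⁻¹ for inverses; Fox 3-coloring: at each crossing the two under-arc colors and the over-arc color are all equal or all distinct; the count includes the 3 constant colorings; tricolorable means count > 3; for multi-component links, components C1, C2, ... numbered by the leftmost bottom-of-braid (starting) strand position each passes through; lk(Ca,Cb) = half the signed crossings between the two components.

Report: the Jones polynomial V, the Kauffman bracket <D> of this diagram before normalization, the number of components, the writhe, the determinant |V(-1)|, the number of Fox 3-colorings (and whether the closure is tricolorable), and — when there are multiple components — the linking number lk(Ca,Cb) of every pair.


V = -q^-4 + q^-3 + q^-1
<D> = -A^-5 - A^3 + A^7 (w = -3)
1 component over 13 crossings, w = -3
9 Fox colorings among 3^13, |V(-1)| = 3: tricolorable
why: a (2,3) torus form — a single generator 3 times


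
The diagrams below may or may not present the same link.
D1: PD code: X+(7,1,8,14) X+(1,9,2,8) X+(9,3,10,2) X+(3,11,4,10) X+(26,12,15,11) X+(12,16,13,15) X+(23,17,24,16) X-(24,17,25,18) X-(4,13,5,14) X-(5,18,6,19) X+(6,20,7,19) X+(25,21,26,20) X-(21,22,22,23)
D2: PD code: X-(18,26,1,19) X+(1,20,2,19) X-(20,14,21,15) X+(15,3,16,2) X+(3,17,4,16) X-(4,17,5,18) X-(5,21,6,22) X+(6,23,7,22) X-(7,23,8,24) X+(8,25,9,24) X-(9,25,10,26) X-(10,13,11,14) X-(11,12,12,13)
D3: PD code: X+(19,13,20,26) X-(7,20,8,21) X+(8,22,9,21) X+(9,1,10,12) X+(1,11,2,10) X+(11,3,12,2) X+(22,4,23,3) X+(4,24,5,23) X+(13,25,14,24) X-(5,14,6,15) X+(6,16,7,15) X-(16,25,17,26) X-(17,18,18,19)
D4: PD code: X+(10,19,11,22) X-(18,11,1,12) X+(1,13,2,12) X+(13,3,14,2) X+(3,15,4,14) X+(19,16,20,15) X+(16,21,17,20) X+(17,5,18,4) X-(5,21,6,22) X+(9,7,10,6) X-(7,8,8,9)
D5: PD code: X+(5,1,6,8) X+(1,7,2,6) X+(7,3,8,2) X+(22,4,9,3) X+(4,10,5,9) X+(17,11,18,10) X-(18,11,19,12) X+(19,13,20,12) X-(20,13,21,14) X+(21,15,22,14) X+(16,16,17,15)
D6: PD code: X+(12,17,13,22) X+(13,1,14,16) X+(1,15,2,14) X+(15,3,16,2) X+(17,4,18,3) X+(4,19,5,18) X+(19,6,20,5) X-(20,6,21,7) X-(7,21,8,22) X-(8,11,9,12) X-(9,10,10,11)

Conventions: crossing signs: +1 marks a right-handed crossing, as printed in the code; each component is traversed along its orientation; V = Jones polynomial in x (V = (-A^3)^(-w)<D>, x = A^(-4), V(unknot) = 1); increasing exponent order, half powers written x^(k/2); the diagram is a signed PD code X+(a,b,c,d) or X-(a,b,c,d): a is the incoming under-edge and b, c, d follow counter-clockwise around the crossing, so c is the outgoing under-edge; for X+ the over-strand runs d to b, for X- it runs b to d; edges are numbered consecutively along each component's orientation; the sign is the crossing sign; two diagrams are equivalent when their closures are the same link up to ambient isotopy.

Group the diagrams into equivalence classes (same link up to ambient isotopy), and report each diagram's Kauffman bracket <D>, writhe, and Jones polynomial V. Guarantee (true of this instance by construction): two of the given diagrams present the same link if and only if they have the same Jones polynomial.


grouping into links: {D1, D3, D4, D5, D6} | {D2}
V(D1) = -x^(3/2) - 2x^(7/2) + x^(9/2) - x^(11/2) + x^(13/2)  (w +5, c 13, <D> = -A^-11 + A^-7 - A^-3 + 2A + A^9)
V(D2) = -x^(-5/2) - x^(-1/2)  [13 crossings, <D> = A^-7 + A, w = -3]
V(D3) = -x^(3/2) - 2x^(7/2) + x^(9/2) - x^(11/2) + x^(13/2)  [13 crossings, <D> = -A^-11 + A^-7 - A^-3 + 2A + A^9, w = +5]
D4 (bracket -A^-11 + A^-7 - A^-3 + 2A + A^9; 11 crossings at w = +5): V = -x^(3/2) - 2x^(7/2) + x^(9/2) - x^(11/2) + x^(13/2)
V(D5) = -x^(3/2) - 2x^(7/2) + x^(9/2) - x^(11/2) + x^(13/2)  [11 crossings, <D> = -A^-5 + A^-1 - A^3 + 2A^7 + A^15, w = +7]
V(D6) = -x^(3/2) - 2x^(7/2) + x^(9/2) - x^(11/2) + x^(13/2)  (w +3, c 11, <D> = -A^-17 + A^-13 - A^-9 + 2A^-5 + A^3)
key observation: V(x) takes 2 values over 6 diagrams, fixing the grouping


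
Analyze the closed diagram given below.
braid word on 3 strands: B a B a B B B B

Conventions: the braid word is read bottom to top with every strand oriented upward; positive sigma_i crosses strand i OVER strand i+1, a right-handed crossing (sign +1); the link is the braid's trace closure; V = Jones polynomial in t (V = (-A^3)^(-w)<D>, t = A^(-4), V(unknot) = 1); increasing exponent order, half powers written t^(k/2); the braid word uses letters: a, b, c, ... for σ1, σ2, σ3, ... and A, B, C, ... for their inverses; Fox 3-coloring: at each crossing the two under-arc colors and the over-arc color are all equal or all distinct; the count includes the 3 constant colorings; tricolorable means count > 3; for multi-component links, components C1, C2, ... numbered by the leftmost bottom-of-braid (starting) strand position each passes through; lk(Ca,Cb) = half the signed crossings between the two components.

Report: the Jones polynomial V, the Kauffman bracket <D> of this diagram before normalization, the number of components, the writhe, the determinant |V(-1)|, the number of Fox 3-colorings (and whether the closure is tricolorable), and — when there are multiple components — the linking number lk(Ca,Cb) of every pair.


V = t^-8 - 2t^-7 + 2t^-6 - 3t^-5 + 3t^-4 - 2t^-3 + 2t^-2 - t^-1 + 1
<D> = A^-12 - A^-8 + 2A^-4 - 2 + 3A^4 - 3A^8 + 2A^12 - 2A^16 + A^20 (w = -4)
1 component over 8 crossings, w = -4
3 Fox colorings among 3^8, |V(-1)| = 17: not tricolorable
why: the span of V is 8, forcing >= 8 crossings in any diagram


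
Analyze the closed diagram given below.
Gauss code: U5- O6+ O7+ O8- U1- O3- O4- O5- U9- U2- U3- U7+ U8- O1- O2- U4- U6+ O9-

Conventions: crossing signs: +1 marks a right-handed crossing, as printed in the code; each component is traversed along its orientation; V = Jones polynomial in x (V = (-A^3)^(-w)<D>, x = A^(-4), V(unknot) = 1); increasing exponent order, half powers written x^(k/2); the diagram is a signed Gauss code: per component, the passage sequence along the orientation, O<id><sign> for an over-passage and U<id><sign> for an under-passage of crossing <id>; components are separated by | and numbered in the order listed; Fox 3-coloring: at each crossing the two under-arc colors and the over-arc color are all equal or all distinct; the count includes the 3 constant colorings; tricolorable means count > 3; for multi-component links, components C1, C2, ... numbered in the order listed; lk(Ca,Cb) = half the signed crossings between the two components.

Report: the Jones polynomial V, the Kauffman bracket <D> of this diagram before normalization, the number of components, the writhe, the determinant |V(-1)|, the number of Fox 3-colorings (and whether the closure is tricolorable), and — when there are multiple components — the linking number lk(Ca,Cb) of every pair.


Jones polynomial: V(x) = -x^-6 + x^-5 - x^-4 + 2x^-3 - x^-2 + x^-1
<D> = -A^-11 + A^-7 - 2A^-3 + A - A^5 + A^9; writhe -5
components 1, writhe -5 (9 crossings)
3-colorings: 3 of 3^9, det 7 — not tricolorable
note: V spans 5 powers of x: at least 5 crossings in any diagram


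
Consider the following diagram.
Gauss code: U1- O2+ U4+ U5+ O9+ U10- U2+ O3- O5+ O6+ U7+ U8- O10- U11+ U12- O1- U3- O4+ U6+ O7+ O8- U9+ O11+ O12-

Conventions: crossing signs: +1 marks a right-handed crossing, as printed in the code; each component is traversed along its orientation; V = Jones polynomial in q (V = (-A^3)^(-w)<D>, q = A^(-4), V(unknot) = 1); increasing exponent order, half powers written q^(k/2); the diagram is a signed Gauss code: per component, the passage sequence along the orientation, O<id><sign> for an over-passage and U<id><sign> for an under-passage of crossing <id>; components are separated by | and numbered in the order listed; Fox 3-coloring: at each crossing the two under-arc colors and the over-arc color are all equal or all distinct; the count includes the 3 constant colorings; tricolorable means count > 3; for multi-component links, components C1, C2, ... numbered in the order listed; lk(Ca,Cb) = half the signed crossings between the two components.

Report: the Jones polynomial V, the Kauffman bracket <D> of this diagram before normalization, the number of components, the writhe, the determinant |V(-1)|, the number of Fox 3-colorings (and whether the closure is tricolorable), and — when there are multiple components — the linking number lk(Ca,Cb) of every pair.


Jones polynomial: V(q) = q + q^3 - q^4
<D> = -A^-10 + A^-6 + A^2; writhe +2
components 1, writhe +2 (12 crossings)
3-colorings: 9 of 3^12, det 3 — tricolorable
note: det 3 = |V(-1)|; divisible by 3, so tricolorable


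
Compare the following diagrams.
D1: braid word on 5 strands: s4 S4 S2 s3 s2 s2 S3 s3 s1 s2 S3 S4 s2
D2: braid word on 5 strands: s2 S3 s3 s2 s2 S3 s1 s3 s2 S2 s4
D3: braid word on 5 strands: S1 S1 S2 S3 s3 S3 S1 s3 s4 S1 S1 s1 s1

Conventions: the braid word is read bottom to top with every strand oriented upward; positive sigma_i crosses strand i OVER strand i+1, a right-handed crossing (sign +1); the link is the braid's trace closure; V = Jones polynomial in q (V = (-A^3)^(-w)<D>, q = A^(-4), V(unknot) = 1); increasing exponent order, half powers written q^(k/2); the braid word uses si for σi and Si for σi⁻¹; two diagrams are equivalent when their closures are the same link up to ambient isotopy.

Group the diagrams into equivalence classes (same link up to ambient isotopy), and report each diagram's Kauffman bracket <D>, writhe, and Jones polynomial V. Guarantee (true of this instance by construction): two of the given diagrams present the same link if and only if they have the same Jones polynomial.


classes: {D1, D2} | {D3}
V(D1) = -q^(1/2) - q^(3/2) - q^(5/2) + q^(9/2)  [13 crossings, <D> = -A^-9 + A^-1 + A^3 + A^7, w = +3]
V(D2) = -q^(1/2) - q^(3/2) - q^(5/2) + q^(9/2)  (w +5, c 11, <D> = -A^-3 + A^5 + A^9 + A^13)
V(D3) = q^(-9/2) - q^(-5/2) - q^(-3/2) - q^(-1/2)  [13 crossings, <D> = A^-7 + A^-3 + A - A^9, w = -3]
note: V(q) takes 2 values over 3 diagrams, fixing the grouping


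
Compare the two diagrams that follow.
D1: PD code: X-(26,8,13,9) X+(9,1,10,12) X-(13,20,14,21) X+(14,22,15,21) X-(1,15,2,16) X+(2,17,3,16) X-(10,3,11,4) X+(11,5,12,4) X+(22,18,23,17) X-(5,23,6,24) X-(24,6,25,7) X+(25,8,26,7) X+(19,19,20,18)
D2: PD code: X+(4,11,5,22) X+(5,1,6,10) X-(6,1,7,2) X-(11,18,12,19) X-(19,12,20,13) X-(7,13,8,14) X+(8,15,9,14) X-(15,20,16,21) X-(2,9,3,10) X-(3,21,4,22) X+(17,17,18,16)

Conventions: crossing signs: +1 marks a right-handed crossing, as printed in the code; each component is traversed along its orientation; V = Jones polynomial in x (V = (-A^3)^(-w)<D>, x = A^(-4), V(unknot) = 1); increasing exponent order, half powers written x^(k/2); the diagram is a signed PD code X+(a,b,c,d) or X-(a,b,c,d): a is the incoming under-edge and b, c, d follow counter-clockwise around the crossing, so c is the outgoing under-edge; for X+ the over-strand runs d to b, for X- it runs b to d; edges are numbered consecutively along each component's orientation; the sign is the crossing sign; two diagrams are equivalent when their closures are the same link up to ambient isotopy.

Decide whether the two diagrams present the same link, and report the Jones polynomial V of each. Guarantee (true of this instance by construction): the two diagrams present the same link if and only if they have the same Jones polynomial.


same link: no
V(D1) = -x^(-5/2) - x^(-1/2)  [13 crossings, <D> = A^5 + A^13, w = +1]
D2 (bracket A^-7 + A^-3 + A - A^9; 11 crossings at w = -3): V = x^(-9/2) - x^(-5/2) - x^(-3/2) - x^(-1/2)
note: 2 classes among 2 diagrams; unequal V(x) rules out equality


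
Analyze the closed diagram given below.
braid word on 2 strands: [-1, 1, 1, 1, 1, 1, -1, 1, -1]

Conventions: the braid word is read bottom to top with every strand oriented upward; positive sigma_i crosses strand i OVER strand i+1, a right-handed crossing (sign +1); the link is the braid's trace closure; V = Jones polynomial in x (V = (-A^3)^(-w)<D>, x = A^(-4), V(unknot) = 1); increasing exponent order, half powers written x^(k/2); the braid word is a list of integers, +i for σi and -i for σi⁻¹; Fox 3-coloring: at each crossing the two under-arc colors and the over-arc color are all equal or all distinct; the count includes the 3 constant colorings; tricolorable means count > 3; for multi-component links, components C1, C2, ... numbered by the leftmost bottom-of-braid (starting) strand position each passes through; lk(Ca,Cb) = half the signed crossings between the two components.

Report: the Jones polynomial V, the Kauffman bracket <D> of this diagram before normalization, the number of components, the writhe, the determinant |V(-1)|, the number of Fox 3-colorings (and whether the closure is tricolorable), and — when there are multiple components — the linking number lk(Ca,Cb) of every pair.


Jones polynomial: V(x) = x + x^3 - x^4
<D> = A^-7 - A^-3 - A^5; writhe +3
components 1, writhe +3 (9 crossings)
3-colorings: 9 of 3^9, det 3 — tricolorable
note: the span of V is 3, forcing >= 3 crossings in any diagram


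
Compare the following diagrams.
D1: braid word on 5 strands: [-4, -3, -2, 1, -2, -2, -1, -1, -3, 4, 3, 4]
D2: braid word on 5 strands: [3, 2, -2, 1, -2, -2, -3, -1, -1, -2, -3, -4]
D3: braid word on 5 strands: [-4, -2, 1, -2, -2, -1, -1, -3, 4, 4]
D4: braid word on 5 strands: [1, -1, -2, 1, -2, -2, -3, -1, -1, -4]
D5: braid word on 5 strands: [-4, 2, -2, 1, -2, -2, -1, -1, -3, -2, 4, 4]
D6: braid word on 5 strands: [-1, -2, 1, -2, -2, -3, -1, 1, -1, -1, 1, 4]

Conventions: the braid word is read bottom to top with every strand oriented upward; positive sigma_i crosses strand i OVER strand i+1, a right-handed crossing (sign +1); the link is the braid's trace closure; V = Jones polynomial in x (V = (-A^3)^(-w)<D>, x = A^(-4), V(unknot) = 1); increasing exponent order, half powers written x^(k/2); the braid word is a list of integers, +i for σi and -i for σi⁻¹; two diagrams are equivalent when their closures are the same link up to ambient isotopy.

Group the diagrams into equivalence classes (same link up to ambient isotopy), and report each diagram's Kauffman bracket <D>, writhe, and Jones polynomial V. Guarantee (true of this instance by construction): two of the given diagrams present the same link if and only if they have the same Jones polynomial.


classes: {D1, D2, D3, D4, D5, D6}
V(D1) = -x^-6 + x^-5 - x^-4 + 2x^-3 - x^-2 + x^-1  [12 crossings, <D> = A^-8 - A^-4 + 2 - A^4 + A^8 - A^12, w = -4]
D2 (bracket A^-14 - A^-10 + 2A^-6 - A^-2 + A^2 - A^6; 12 crossings at w = -6): V = -x^-6 + x^-5 - x^-4 + 2x^-3 - x^-2 + x^-1
V(D3) = -x^-6 + x^-5 - x^-4 + 2x^-3 - x^-2 + x^-1  (w -4, c 10, <D> = A^-8 - A^-4 + 2 - A^4 + A^8 - A^12)
V(D4) = -x^-6 + x^-5 - x^-4 + 2x^-3 - x^-2 + x^-1  (w -6, c 10, <D> = A^-14 - A^-10 + 2A^-6 - A^-2 + A^2 - A^6)
D5 (bracket A^-8 - A^-4 + 2 - A^4 + A^8 - A^12; 12 crossings at w = -4): V = -x^-6 + x^-5 - x^-4 + 2x^-3 - x^-2 + x^-1
V(D6) = -x^-6 + x^-5 - x^-4 + 2x^-3 - x^-2 + x^-1  (w -4, c 12, <D> = A^-8 - A^-4 + 2 - A^4 + A^8 - A^12)
insight: one V(x) for all 6 diagrams — one class (guaranteed)


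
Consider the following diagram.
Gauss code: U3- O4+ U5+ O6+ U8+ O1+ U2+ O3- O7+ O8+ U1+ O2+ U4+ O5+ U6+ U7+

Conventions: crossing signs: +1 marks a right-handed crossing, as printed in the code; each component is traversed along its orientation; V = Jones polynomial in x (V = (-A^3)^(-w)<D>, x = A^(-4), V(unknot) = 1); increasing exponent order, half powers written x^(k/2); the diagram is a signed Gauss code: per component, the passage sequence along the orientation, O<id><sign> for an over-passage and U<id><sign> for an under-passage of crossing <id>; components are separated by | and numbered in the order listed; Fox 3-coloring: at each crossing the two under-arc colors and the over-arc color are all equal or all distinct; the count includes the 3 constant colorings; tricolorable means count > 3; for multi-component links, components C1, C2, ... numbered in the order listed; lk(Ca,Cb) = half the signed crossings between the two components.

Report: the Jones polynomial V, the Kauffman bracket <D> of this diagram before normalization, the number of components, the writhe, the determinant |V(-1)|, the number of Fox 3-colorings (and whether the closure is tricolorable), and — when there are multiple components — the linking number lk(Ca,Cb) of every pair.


V = x^2 + 2x^4 - 2x^5 + x^6 - 2x^7 + x^8
<D> = A^-14 - 2A^-10 + A^-6 - 2A^-2 + 2A^2 + A^10 (w = +6)
1 component over 8 crossings, w = +6
27 Fox colorings among 3^8, |V(-1)| = 9: tricolorable
why: V spans 6 powers of x: at least 6 crossings in any diagram


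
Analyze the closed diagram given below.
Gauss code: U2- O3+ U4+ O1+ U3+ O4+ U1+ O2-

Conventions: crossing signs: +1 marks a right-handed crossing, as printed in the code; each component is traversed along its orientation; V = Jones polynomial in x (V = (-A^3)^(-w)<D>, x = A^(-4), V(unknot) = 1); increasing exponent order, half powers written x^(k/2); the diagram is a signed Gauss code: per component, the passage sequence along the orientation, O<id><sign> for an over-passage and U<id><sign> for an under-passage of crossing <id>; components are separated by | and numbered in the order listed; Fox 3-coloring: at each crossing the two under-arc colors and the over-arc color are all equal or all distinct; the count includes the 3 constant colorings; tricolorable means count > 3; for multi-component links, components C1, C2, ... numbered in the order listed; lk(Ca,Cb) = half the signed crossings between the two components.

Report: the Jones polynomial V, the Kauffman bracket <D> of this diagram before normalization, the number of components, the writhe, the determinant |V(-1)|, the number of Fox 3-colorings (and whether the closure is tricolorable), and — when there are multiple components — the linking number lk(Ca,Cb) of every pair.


Jones polynomial: V(x) = x + x^3 - x^4
<D> = -A^-10 + A^-6 + A^2; writhe +2
components 1, writhe +2 (4 crossings)
3-colorings: 9 of 3^4, det 3 — tricolorable
note: V spans 3 powers of x: at least 3 crossings in any diagram


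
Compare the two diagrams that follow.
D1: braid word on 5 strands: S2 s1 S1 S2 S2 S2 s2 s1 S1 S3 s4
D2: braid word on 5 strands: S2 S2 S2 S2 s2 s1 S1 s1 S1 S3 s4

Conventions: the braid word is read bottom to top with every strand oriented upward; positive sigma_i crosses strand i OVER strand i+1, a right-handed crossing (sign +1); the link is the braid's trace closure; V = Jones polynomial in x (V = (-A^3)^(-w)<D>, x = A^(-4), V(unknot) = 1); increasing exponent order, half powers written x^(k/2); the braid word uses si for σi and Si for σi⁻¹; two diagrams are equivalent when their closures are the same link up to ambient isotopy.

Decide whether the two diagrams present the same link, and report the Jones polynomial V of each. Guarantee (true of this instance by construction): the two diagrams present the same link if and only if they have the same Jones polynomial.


equivalent: yes
D1 (bracket A^-7 + A^-3 + A - A^9; 11 crossings at w = -3): V = x^(-9/2) - x^(-5/2) - x^(-3/2) - x^(-1/2)
V(D2) = x^(-9/2) - x^(-5/2) - x^(-3/2) - x^(-1/2)  (w -3, c 11, <D> = A^-7 + A^-3 + A - A^9)
key observation: one V(x) for all 2 diagrams — one class (guaranteed)


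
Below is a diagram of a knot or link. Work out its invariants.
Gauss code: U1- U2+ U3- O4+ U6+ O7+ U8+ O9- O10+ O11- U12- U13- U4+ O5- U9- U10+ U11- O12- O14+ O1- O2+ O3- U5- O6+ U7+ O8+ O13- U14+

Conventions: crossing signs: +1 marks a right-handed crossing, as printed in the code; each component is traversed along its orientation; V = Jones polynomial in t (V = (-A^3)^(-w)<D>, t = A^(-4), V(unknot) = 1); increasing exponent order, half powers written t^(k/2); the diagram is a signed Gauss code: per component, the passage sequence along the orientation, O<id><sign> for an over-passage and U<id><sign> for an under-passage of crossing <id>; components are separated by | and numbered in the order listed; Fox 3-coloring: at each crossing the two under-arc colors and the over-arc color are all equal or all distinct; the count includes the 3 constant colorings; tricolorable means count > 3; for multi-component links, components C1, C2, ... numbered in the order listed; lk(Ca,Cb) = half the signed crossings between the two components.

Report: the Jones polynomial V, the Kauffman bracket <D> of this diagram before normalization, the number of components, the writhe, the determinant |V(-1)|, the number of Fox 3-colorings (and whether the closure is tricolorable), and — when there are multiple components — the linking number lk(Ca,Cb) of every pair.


Jones polynomial: V(t) = -t^-3 + t^-2 - t^-1 + 3 - t + t^2 - t^3
<D> = -A^-12 + A^-8 - A^-4 + 3 - A^4 + A^8 - A^12; writhe 0
components 1, writhe 0 (14 crossings)
3-colorings: 27 of 3^14, det 9 — tricolorable
note: det 9 = |V(-1)|; divisible by 3, so tricolorable
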